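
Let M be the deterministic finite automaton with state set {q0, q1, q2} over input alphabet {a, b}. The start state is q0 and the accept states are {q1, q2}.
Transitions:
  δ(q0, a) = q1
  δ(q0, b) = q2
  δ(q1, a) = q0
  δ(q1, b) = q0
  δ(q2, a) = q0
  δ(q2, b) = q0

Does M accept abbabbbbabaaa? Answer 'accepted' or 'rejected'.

q0 --a--> q1
q1 --b--> q0
q0 --b--> q2
q2 --a--> q0
q0 --b--> q2
q2 --b--> q0
q0 --b--> q2
q2 --b--> q0
q0 --a--> q1
q1 --b--> q0
q0 --a--> q1
q1 --a--> q0
q0 --a--> q1
End in state q1, which is an accepting state.

accepted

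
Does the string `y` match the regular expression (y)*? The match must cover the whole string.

yes

Split into 1 piece y; each matches y.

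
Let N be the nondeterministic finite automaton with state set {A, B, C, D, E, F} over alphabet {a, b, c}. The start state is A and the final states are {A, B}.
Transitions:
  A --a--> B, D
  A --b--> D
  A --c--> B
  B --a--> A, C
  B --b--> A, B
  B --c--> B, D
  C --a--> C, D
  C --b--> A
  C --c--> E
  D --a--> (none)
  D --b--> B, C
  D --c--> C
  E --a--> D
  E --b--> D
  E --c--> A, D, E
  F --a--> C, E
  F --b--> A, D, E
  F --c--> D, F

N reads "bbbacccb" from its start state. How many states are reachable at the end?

Start: {A}
read b: {D}
read b: {B, C}
read b: {A, B}
read a: {A, B, C, D}
read c: {B, C, D, E}
read c: {A, B, C, D, E}
read c: {A, B, C, D, E}
read b: {A, B, C, D}
Final reachable set {A, B, C, D} has 4 states.

4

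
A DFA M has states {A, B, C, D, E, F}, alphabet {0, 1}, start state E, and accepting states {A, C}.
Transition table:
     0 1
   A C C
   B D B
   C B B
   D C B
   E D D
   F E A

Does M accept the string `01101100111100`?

accepted

E --0--> D
D --1--> B
B --1--> B
B --0--> D
D --1--> B
B --1--> B
B --0--> D
D --0--> C
C --1--> B
B --1--> B
B --1--> B
B --1--> B
B --0--> D
D --0--> C
End in state C, which is an accepting state.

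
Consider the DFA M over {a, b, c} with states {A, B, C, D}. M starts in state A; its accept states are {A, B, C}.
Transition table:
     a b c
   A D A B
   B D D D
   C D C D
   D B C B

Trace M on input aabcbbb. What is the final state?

A --a--> D
D --a--> B
B --b--> D
D --c--> B
B --b--> D
D --b--> C
C --b--> C

C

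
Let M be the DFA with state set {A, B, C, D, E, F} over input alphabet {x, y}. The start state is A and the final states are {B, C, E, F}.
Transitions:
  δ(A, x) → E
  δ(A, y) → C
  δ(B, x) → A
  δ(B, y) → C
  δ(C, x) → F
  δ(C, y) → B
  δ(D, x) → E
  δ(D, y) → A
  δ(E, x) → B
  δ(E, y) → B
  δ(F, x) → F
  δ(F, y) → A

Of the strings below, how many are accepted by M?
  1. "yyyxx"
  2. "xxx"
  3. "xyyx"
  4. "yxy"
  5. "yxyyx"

"yyyxx": accepted
"xxx": rejected
"xyyx": accepted
"yxy": rejected
"yxyyx": accepted

3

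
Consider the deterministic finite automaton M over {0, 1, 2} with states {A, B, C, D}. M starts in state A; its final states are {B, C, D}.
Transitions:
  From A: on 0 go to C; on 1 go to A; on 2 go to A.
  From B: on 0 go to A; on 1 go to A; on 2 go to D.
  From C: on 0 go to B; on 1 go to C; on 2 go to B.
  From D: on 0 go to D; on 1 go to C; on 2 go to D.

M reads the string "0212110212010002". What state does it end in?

B

A --0--> C
C --2--> B
B --1--> A
A --2--> A
A --1--> A
A --1--> A
A --0--> C
C --2--> B
B --1--> A
A --2--> A
A --0--> C
C --1--> C
C --0--> B
B --0--> A
A --0--> C
C --2--> B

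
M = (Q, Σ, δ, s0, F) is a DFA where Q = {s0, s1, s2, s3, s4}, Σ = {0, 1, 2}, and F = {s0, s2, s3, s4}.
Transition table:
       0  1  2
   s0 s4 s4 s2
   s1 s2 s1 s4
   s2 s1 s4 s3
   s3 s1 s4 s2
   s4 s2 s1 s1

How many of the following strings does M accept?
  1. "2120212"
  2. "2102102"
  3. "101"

2

"2120212": rejected
"2102102": accepted
"101": accepted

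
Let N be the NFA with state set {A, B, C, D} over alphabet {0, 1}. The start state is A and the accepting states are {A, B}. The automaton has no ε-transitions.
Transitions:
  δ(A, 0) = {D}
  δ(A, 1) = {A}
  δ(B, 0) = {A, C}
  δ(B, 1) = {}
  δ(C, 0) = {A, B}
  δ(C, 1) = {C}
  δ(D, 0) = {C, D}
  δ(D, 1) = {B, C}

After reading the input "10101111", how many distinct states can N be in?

2

Start: {A}
read 1: {A}
read 0: {D}
read 1: {B, C}
read 0: {A, B, C}
read 1: {A, C}
read 1: {A, C}
read 1: {A, C}
read 1: {A, C}
Final reachable set {A, C} has 2 states.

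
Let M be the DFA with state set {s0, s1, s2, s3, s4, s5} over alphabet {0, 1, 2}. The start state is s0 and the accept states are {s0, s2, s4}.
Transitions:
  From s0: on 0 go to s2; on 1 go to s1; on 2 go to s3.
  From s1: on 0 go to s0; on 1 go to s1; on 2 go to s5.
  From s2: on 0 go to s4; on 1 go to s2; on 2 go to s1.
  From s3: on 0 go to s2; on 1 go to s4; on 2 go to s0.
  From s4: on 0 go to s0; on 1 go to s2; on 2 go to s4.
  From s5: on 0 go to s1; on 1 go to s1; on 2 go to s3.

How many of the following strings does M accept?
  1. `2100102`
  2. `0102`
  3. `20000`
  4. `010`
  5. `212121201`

`2100102`: accepted
`0102`: accepted
`20000`: accepted
`010`: accepted
`212121201`: rejected

4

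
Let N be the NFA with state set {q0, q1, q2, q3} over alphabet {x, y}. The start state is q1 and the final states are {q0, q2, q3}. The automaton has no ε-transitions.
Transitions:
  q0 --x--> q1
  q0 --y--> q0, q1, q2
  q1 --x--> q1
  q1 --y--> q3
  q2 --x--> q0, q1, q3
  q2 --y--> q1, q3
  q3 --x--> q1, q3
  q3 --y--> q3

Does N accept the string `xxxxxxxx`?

Start: {q1}
read x: {q1}
read x: {q1}
read x: {q1}
read x: {q1}
read x: {q1}
read x: {q1}
read x: {q1}
read x: {q1}
Reachable ∩ accepting = {} — empty.

rejected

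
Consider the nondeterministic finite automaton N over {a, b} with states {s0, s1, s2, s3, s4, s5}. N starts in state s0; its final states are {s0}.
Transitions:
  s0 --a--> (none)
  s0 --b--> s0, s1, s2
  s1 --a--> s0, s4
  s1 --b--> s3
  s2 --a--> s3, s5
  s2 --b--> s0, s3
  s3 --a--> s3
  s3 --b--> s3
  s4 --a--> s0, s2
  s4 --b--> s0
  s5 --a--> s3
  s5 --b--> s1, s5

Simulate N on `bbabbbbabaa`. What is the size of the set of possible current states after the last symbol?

3

Start: {s0}
read b: {s0, s1, s2}
read b: {s0, s1, s2, s3}
read a: {s0, s3, s4, s5}
read b: {s0, s1, s2, s3, s5}
read b: {s0, s1, s2, s3, s5}
read b: {s0, s1, s2, s3, s5}
read b: {s0, s1, s2, s3, s5}
read a: {s0, s3, s4, s5}
read b: {s0, s1, s2, s3, s5}
read a: {s0, s3, s4, s5}
read a: {s0, s2, s3}
Final reachable set {s0, s2, s3} has 3 states.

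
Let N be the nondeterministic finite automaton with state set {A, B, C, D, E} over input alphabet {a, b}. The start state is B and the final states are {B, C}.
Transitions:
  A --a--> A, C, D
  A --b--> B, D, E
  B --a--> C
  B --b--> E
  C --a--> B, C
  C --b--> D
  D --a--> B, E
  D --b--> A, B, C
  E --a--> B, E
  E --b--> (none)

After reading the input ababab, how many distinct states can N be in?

1

Start: {B}
read a: {C}
read b: {D}
read a: {B, E}
read b: {E}
read a: {B, E}
read b: {E}
Final reachable set {E} has 1 state.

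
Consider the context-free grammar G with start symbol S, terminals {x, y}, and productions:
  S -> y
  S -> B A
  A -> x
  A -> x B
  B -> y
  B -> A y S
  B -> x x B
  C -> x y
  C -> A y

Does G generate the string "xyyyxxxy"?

S ⇒ BA ⇒ AySA ⇒ xBySA ⇒ xyySA ⇒ xyyyA ⇒ xyyyxB ⇒ xyyyxxxB ⇒ xyyyxxxy

yes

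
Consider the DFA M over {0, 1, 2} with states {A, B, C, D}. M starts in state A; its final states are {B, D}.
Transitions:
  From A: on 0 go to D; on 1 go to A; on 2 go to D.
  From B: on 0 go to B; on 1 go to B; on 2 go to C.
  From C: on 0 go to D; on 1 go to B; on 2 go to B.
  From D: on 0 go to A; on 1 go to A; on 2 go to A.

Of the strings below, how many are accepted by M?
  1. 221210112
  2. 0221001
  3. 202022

221210112: accepted
0221001: rejected
202022: rejected

1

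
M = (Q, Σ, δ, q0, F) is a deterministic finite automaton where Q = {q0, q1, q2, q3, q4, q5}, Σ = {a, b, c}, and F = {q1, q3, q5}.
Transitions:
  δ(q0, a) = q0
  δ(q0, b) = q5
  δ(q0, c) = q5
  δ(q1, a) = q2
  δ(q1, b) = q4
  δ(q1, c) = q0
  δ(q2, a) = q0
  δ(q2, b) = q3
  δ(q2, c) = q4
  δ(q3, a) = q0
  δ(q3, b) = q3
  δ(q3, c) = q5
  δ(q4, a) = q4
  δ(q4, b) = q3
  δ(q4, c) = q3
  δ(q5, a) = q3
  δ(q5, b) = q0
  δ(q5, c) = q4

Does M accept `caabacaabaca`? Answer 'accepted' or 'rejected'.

q0 --c--> q5
q5 --a--> q3
q3 --a--> q0
q0 --b--> q5
q5 --a--> q3
q3 --c--> q5
q5 --a--> q3
q3 --a--> q0
q0 --b--> q5
q5 --a--> q3
q3 --c--> q5
q5 --a--> q3
End in state q3, which is an accepting state.

accepted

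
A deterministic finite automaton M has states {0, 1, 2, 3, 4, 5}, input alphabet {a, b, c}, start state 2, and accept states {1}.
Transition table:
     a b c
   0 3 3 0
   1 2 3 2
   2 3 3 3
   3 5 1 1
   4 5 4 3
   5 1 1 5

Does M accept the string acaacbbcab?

2 --a--> 3
3 --c--> 1
1 --a--> 2
2 --a--> 3
3 --c--> 1
1 --b--> 3
3 --b--> 1
1 --c--> 2
2 --a--> 3
3 --b--> 1
End in state 1, which is an accepting state.

accepted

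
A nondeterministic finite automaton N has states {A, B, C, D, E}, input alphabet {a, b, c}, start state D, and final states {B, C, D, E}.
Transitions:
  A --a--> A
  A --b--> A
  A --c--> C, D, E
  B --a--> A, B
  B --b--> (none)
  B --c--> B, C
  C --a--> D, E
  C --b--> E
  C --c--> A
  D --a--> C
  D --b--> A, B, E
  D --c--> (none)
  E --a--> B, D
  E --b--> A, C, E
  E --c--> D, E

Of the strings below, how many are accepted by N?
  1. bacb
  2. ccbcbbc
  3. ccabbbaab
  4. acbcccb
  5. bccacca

3

bacb: accepted
ccbcbbc: rejected
ccabbbaab: rejected
acbcccb: accepted
bccacca: accepted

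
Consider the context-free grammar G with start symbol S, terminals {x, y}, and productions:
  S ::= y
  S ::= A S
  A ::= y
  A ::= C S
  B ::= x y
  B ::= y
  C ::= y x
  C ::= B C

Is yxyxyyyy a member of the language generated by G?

yes

S ⇒ AS ⇒ CSS ⇒ yxSS ⇒ yxASS ⇒ yxCSSS ⇒ yxyxSSS ⇒ yxyxySS ⇒ yxyxyyS ⇒ yxyxyyAS ⇒ yxyxyyyS ⇒ yxyxyyyy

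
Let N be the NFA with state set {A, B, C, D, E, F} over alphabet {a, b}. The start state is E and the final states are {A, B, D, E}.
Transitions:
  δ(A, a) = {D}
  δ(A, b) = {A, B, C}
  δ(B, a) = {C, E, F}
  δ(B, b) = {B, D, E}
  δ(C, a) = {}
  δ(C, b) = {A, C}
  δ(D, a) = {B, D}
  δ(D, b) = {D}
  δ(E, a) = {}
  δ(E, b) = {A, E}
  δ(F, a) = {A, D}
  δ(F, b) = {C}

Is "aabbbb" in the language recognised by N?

rejected

Start: {E}
read a: {}
The reachable set is empty and stays empty for the remaining 5 symbols.
Reachable ∩ accepting = {} — empty.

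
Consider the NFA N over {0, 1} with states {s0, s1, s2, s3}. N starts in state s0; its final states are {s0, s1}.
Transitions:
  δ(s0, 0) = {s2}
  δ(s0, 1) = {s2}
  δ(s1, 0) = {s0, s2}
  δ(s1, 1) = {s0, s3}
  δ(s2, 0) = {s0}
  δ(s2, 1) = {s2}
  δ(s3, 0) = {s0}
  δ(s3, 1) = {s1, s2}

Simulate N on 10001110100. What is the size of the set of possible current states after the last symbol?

Start: {s0}
read 1: {s2}
read 0: {s0}
read 0: {s2}
read 0: {s0}
read 1: {s2}
read 1: {s2}
read 1: {s2}
read 0: {s0}
read 1: {s2}
read 0: {s0}
read 0: {s2}
Final reachable set {s2} has 1 state.

1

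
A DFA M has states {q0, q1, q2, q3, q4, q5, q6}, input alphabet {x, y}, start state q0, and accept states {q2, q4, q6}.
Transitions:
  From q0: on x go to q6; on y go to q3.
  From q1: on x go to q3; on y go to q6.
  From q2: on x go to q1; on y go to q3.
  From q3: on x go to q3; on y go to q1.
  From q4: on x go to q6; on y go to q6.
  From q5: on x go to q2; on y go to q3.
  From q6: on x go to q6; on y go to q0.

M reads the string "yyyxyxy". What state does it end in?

q0 --y--> q3
q3 --y--> q1
q1 --y--> q6
q6 --x--> q6
q6 --y--> q0
q0 --x--> q6
q6 --y--> q0

q0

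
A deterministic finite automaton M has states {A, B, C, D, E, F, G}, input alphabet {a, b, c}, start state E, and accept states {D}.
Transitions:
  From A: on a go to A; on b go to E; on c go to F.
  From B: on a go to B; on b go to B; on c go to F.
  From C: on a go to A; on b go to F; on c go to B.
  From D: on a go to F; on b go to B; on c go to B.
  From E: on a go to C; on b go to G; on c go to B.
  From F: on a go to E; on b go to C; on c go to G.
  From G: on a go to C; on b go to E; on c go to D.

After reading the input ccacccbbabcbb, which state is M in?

G

E --c--> B
B --c--> F
F --a--> E
E --c--> B
B --c--> F
F --c--> G
G --b--> E
E --b--> G
G --a--> C
C --b--> F
F --c--> G
G --b--> E
E --b--> G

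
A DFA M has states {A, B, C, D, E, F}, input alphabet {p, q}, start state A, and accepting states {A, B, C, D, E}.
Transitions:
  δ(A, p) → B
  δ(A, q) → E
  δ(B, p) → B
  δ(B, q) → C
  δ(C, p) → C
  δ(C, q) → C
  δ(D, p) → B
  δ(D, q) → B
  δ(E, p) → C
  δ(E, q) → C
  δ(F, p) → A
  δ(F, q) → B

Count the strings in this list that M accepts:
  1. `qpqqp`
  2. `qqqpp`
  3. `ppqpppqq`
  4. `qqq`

4

`qpqqp`: accepted
`qqqpp`: accepted
`ppqpppqq`: accepted
`qqq`: accepted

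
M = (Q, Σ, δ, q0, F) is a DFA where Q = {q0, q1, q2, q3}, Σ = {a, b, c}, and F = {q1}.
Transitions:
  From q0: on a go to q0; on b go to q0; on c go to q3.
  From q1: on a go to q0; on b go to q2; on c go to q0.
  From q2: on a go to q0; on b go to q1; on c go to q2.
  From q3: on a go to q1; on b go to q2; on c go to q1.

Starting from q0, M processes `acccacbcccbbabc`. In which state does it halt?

q0 --a--> q0
q0 --c--> q3
q3 --c--> q1
q1 --c--> q0
q0 --a--> q0
q0 --c--> q3
q3 --b--> q2
q2 --c--> q2
q2 --c--> q2
q2 --c--> q2
q2 --b--> q1
q1 --b--> q2
q2 --a--> q0
q0 --b--> q0
q0 --c--> q3

q3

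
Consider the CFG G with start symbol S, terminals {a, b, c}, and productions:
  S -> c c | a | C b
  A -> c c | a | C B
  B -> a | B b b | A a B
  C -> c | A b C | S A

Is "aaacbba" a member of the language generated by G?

no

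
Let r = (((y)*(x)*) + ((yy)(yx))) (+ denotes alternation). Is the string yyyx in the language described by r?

The left alternative ((y)*(x)*) matches yyyx.

yes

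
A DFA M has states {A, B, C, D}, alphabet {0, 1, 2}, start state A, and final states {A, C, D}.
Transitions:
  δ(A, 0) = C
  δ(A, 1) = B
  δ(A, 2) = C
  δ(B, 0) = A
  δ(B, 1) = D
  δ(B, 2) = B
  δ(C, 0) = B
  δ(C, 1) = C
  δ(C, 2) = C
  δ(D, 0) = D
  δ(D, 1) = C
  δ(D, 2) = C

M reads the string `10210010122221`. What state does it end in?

D

A --1--> B
B --0--> A
A --2--> C
C --1--> C
C --0--> B
B --0--> A
A --1--> B
B --0--> A
A --1--> B
B --2--> B
B --2--> B
B --2--> B
B --2--> B
B --1--> D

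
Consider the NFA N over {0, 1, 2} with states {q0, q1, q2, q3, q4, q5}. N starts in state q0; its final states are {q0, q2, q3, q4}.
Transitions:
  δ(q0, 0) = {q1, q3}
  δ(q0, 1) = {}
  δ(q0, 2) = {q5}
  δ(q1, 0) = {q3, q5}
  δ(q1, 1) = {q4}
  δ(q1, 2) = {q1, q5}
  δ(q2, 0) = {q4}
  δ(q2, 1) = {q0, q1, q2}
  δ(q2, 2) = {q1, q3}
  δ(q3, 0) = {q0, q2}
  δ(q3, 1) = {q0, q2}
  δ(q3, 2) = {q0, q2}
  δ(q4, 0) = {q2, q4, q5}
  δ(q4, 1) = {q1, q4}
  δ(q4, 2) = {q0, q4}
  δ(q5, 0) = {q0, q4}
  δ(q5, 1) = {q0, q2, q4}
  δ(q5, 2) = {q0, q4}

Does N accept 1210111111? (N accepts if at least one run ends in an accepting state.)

rejected

Start: {q0}
read 1: {}
The reachable set is empty and stays empty for the remaining 9 symbols.
Reachable ∩ accepting = {} — empty.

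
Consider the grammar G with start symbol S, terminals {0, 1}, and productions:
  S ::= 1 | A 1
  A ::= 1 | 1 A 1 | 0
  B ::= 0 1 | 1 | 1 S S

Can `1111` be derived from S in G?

yes

S ⇒ A1 ⇒ 1A11 ⇒ 1111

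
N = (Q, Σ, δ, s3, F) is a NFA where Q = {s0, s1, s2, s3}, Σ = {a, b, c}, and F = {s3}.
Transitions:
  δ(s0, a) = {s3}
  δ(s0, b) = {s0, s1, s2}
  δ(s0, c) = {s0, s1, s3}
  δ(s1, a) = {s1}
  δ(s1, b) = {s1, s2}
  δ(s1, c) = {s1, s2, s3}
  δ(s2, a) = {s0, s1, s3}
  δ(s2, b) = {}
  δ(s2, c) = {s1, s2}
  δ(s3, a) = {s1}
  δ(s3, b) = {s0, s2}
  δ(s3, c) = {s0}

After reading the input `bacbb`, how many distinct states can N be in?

Start: {s3}
read b: {s0, s2}
read a: {s0, s1, s3}
read c: {s0, s1, s2, s3}
read b: {s0, s1, s2}
read b: {s0, s1, s2}
Final reachable set {s0, s1, s2} has 3 states.

3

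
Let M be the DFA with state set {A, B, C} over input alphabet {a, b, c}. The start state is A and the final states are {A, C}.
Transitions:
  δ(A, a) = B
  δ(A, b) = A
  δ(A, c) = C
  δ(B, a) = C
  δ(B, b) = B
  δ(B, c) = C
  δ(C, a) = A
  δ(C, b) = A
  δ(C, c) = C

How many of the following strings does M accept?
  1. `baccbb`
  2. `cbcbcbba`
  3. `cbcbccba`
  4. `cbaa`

2

`baccbb`: accepted
`cbcbcbba`: rejected
`cbcbccba`: rejected
`cbaa`: accepted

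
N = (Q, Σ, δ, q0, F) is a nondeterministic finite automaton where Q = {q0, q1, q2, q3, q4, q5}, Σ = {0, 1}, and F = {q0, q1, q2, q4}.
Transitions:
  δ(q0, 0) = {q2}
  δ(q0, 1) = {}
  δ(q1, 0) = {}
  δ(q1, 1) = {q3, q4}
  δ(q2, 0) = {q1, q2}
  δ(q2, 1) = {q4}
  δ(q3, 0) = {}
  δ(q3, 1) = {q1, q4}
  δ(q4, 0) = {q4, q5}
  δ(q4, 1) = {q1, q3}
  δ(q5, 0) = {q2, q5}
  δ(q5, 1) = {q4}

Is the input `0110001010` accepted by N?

Start: {q0}
read 0: {q2}
read 1: {q4}
read 1: {q1, q3}
read 0: {}
The reachable set is empty and stays empty for the remaining 6 symbols.
Reachable ∩ accepting = {} — empty.

rejected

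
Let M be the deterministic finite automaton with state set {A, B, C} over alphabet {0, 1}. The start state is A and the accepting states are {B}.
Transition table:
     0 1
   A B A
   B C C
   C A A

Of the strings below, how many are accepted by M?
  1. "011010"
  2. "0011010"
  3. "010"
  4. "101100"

"011010": rejected
"0011010": rejected
"010": rejected
"101100": rejected

0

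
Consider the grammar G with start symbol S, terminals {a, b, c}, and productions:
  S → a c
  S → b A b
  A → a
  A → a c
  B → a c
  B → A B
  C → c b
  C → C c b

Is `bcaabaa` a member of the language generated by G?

no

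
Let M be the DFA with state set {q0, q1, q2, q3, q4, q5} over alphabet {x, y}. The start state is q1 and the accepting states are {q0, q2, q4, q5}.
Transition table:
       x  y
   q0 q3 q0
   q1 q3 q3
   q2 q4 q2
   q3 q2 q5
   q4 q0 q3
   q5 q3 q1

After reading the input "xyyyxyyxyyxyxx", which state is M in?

q1 --x--> q3
q3 --y--> q5
q5 --y--> q1
q1 --y--> q3
q3 --x--> q2
q2 --y--> q2
q2 --y--> q2
q2 --x--> q4
q4 --y--> q3
q3 --y--> q5
q5 --x--> q3
q3 --y--> q5
q5 --x--> q3
q3 --x--> q2

q2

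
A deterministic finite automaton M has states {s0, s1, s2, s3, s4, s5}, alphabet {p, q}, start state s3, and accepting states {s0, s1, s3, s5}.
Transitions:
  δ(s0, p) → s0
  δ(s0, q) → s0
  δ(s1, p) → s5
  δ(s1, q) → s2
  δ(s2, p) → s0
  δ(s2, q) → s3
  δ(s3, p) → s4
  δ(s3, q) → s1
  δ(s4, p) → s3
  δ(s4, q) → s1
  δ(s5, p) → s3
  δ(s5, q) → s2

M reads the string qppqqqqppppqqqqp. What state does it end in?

s5

s3 --q--> s1
s1 --p--> s5
s5 --p--> s3
s3 --q--> s1
s1 --q--> s2
s2 --q--> s3
s3 --q--> s1
s1 --p--> s5
s5 --p--> s3
s3 --p--> s4
s4 --p--> s3
s3 --q--> s1
s1 --q--> s2
s2 --q--> s3
s3 --q--> s1
s1 --p--> s5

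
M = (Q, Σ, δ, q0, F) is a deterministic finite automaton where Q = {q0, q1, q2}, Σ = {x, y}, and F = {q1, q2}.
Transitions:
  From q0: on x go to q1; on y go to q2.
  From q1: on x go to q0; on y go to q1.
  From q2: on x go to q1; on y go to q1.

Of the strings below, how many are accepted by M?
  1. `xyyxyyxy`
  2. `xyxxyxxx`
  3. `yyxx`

2

`xyyxyyxy`: accepted
`xyxxyxxx`: rejected
`yyxx`: accepted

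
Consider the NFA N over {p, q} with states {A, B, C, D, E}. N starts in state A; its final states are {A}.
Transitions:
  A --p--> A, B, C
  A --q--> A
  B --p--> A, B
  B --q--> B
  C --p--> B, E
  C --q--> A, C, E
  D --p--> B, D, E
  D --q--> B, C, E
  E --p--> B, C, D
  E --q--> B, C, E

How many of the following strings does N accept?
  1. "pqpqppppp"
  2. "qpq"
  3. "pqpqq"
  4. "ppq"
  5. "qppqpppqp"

"pqpqppppp": accepted
"qpq": accepted
"pqpqq": accepted
"ppq": accepted
"qppqpppqp": accepted

5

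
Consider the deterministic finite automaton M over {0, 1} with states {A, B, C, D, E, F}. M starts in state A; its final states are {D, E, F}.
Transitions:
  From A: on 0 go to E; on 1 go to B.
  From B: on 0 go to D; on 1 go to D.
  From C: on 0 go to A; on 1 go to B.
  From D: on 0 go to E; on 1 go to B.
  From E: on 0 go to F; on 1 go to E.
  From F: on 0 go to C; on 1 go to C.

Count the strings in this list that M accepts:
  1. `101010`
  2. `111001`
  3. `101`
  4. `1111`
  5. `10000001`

4

`101010`: accepted
`111001`: accepted
`101`: rejected
`1111`: accepted
`10000001`: accepted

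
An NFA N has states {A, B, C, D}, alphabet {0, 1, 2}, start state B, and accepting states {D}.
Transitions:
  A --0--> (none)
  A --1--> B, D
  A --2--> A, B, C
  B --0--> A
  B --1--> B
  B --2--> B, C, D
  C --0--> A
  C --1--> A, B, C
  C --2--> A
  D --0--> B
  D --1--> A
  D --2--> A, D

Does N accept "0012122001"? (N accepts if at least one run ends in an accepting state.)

Start: {B}
read 0: {A}
read 0: {}
The reachable set is empty and stays empty for the remaining 8 symbols.
Reachable ∩ accepting = {} — empty.

rejected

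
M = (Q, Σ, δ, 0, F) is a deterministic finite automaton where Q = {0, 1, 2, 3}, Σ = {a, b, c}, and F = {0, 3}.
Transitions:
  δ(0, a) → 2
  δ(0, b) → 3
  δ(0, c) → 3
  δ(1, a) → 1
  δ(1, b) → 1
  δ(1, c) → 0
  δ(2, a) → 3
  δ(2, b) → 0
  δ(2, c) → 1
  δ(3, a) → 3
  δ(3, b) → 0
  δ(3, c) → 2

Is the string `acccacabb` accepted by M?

accepted

0 --a--> 2
2 --c--> 1
1 --c--> 0
0 --c--> 3
3 --a--> 3
3 --c--> 2
2 --a--> 3
3 --b--> 0
0 --b--> 3
End in state 3, which is an accepting state.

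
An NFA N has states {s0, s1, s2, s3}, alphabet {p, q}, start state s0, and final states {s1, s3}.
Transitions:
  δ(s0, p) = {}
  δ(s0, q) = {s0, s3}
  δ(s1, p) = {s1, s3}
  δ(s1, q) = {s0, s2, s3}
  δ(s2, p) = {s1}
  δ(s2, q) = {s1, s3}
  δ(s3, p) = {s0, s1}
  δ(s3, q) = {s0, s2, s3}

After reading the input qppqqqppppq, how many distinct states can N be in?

3

Start: {s0}
read q: {s0, s3}
read p: {s0, s1}
read p: {s1, s3}
read q: {s0, s2, s3}
read q: {s0, s1, s2, s3}
read q: {s0, s1, s2, s3}
read p: {s0, s1, s3}
read p: {s0, s1, s3}
read p: {s0, s1, s3}
read p: {s0, s1, s3}
read q: {s0, s2, s3}
Final reachable set {s0, s2, s3} has 3 states.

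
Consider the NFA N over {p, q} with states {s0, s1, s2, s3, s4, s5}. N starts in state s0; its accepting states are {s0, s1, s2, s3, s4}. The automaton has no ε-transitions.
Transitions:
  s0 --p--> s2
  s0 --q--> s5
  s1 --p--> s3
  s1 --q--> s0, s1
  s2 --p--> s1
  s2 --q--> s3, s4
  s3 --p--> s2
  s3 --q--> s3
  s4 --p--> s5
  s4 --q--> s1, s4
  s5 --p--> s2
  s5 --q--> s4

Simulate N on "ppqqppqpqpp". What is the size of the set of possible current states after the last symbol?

Start: {s0}
read p: {s2}
read p: {s1}
read q: {s0, s1}
read q: {s0, s1, s5}
read p: {s2, s3}
read p: {s1, s2}
read q: {s0, s1, s3, s4}
read p: {s2, s3, s5}
read q: {s3, s4}
read p: {s2, s5}
read p: {s1, s2}
Final reachable set {s1, s2} has 2 states.

2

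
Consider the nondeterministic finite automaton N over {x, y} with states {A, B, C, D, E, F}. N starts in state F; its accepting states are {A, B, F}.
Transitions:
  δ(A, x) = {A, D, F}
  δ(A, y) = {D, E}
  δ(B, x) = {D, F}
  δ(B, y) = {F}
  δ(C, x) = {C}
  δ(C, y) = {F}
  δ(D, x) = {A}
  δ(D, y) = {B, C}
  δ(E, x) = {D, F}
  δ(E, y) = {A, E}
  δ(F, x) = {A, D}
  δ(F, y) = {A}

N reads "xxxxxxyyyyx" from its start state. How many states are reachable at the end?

4

Start: {F}
read x: {A, D}
read x: {A, D, F}
read x: {A, D, F}
read x: {A, D, F}
read x: {A, D, F}
read x: {A, D, F}
read y: {A, B, C, D, E}
read y: {A, B, C, D, E, F}
read y: {A, B, C, D, E, F}
read y: {A, B, C, D, E, F}
read x: {A, C, D, F}
Final reachable set {A, C, D, F} has 4 states.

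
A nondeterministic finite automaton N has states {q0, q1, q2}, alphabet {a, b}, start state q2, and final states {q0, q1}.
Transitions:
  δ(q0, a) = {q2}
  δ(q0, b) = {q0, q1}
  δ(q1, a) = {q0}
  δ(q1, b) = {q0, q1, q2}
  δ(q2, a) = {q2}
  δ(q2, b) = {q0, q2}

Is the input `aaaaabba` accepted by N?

accepted

Start: {q2}
read a: {q2}
read a: {q2}
read a: {q2}
read a: {q2}
read a: {q2}
read b: {q0, q2}
read b: {q0, q1, q2}
read a: {q0, q2}
Reachable ∩ accepting = {q0} — nonempty.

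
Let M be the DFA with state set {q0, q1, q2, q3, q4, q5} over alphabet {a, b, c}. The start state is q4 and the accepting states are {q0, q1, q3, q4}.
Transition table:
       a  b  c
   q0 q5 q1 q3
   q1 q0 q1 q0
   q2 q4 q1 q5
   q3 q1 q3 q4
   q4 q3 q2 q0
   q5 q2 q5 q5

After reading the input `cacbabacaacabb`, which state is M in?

q4 --c--> q0
q0 --a--> q5
q5 --c--> q5
q5 --b--> q5
q5 --a--> q2
q2 --b--> q1
q1 --a--> q0
q0 --c--> q3
q3 --a--> q1
q1 --a--> q0
q0 --c--> q3
q3 --a--> q1
q1 --b--> q1
q1 --b--> q1

q1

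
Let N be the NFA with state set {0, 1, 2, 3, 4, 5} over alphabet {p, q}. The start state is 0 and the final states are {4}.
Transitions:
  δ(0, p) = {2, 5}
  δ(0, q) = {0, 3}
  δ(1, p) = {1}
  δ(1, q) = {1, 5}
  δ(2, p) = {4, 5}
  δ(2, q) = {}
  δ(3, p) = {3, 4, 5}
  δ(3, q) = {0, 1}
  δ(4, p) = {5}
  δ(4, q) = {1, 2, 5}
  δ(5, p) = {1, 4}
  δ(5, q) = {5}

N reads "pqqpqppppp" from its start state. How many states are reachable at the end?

3

Start: {0}
read p: {2, 5}
read q: {5}
read q: {5}
read p: {1, 4}
read q: {1, 2, 5}
read p: {1, 4, 5}
read p: {1, 4, 5}
read p: {1, 4, 5}
read p: {1, 4, 5}
read p: {1, 4, 5}
Final reachable set {1, 4, 5} has 3 states.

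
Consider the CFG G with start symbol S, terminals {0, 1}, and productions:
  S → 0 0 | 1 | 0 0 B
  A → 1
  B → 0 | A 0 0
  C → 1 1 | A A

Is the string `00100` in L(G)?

yes

S ⇒ 00B ⇒ 00A00 ⇒ 00100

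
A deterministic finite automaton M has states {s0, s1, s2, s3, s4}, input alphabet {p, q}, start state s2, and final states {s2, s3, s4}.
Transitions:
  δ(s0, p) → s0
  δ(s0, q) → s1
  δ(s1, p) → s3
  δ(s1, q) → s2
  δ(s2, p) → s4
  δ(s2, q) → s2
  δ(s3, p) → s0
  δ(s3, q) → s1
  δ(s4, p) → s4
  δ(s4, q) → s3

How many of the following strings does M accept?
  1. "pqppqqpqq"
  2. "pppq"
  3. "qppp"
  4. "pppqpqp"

3

"pqppqqpqq": rejected
"pppq": accepted
"qppp": accepted
"pppqpqp": accepted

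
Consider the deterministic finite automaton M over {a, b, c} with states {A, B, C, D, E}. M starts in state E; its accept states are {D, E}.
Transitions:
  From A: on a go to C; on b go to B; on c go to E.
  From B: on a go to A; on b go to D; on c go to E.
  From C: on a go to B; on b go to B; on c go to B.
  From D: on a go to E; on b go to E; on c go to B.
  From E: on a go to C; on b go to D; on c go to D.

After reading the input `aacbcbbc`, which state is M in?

D

E --a--> C
C --a--> B
B --c--> E
E --b--> D
D --c--> B
B --b--> D
D --b--> E
E --c--> D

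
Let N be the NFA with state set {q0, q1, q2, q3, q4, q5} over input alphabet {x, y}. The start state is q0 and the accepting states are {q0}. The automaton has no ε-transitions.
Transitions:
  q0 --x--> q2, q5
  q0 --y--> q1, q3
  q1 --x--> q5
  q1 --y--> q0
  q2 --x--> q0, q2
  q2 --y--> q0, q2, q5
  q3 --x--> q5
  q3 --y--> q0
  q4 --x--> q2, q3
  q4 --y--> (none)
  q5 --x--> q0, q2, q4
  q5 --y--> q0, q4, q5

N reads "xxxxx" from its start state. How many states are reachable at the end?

Start: {q0}
read x: {q2, q5}
read x: {q0, q2, q4}
read x: {q0, q2, q3, q5}
read x: {q0, q2, q4, q5}
read x: {q0, q2, q3, q4, q5}
Final reachable set {q0, q2, q3, q4, q5} has 5 states.

5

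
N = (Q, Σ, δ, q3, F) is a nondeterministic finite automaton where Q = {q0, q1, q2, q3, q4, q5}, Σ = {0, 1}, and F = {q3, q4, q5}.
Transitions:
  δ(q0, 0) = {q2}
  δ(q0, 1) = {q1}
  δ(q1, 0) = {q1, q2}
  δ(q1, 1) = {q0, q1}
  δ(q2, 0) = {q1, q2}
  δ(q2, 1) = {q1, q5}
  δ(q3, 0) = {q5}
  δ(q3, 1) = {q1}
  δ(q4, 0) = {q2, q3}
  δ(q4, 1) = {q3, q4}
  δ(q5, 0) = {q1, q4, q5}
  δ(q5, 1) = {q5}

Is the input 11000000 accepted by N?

Start: {q3}
read 1: {q1}
read 1: {q0, q1}
read 0: {q1, q2}
read 0: {q1, q2}
read 0: {q1, q2}
read 0: {q1, q2}
read 0: {q1, q2}
read 0: {q1, q2}
Reachable ∩ accepting = {} — empty.

rejected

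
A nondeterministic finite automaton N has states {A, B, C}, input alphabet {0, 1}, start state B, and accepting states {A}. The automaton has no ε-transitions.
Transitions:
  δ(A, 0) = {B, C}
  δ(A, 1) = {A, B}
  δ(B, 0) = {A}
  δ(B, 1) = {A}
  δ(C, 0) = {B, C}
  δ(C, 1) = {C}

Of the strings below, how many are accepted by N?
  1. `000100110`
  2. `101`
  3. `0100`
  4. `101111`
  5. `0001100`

`000100110`: accepted
`101`: accepted
`0100`: accepted
`101111`: accepted
`0001100`: accepted

5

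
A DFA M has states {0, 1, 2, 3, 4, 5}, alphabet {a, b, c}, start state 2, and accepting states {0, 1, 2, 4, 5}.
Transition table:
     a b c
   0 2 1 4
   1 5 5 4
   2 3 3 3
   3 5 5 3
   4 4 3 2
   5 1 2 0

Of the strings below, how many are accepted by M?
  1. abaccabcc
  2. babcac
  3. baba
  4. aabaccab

abaccabcc: accepted
babcac: accepted
baba: rejected
aabaccab: accepted

3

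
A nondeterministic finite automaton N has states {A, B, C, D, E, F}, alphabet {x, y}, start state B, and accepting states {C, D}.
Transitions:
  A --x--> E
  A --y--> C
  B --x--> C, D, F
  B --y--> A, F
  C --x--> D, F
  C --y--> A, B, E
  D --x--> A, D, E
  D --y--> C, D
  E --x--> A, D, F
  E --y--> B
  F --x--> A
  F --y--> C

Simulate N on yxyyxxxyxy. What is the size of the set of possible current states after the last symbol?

Start: {B}
read y: {A, F}
read x: {A, E}
read y: {B, C}
read y: {A, B, E, F}
read x: {A, C, D, E, F}
read x: {A, D, E, F}
read x: {A, D, E, F}
read y: {B, C, D}
read x: {A, C, D, E, F}
read y: {A, B, C, D, E}
Final reachable set {A, B, C, D, E} has 5 states.

5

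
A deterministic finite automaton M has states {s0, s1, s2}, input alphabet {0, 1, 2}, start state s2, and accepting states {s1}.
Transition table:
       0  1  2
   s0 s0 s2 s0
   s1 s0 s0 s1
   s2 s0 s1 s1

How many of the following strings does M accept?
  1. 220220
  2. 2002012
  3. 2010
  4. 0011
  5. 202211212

220220: rejected
2002012: accepted
2010: rejected
0011: accepted
202211212: rejected

2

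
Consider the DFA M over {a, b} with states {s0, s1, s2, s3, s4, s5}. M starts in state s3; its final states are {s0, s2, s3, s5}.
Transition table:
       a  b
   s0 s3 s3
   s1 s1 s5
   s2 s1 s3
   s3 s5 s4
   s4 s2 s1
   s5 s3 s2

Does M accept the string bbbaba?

accepted

s3 --b--> s4
s4 --b--> s1
s1 --b--> s5
s5 --a--> s3
s3 --b--> s4
s4 --a--> s2
End in state s2, which is an accepting state.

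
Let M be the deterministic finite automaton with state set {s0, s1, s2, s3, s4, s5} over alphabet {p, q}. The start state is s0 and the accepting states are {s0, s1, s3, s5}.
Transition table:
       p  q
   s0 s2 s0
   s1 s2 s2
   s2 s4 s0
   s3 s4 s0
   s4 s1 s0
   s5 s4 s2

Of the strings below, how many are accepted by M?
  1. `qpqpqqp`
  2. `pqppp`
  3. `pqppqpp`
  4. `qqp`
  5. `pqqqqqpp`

`qpqpqqp`: rejected
`pqppp`: accepted
`pqppqpp`: rejected
`qqp`: rejected
`pqqqqqpp`: rejected

1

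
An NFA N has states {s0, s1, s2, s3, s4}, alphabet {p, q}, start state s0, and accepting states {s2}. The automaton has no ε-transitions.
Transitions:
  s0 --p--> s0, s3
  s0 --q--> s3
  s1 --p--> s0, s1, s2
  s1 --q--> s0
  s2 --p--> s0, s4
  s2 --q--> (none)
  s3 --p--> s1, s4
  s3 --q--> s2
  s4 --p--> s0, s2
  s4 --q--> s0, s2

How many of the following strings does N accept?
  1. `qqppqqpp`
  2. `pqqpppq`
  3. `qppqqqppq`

3

`qqppqqpp`: accepted
`pqqpppq`: accepted
`qppqqqppq`: accepted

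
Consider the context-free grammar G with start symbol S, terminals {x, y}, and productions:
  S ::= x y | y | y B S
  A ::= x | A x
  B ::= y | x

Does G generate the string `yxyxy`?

S ⇒ yBS ⇒ yxS ⇒ yxyBS ⇒ yxyxS ⇒ yxyxy

yes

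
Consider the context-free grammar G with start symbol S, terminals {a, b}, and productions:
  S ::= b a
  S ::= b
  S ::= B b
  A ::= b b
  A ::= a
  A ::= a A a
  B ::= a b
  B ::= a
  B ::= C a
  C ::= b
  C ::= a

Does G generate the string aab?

S ⇒ Bb ⇒ Cab ⇒ aab

yes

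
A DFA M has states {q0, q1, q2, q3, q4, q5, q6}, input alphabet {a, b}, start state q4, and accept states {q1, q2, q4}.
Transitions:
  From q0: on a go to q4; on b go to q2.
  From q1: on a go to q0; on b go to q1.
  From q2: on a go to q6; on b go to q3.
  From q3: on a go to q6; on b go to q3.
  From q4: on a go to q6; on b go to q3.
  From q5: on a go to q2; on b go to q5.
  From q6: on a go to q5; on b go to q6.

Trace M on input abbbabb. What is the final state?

q5

q4 --a--> q6
q6 --b--> q6
q6 --b--> q6
q6 --b--> q6
q6 --a--> q5
q5 --b--> q5
q5 --b--> q5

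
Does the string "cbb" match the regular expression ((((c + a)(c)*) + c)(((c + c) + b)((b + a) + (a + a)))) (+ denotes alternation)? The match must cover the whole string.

Split as c·bb: (((c+a)(c)*)+c) matches c and (((c+c)+b)((b+a)+(a+a))) matches bb.

yes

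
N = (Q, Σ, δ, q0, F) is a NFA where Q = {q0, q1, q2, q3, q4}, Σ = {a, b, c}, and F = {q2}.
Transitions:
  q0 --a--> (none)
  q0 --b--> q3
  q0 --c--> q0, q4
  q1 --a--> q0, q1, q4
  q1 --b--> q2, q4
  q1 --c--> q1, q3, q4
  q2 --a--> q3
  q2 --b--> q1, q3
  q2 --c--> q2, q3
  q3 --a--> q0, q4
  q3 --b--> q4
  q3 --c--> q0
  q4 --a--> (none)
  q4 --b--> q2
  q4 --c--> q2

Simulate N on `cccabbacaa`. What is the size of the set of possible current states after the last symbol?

Start: {q0}
read c: {q0, q4}
read c: {q0, q2, q4}
read c: {q0, q2, q3, q4}
read a: {q0, q3, q4}
read b: {q2, q3, q4}
read b: {q1, q2, q3, q4}
read a: {q0, q1, q3, q4}
read c: {q0, q1, q2, q3, q4}
read a: {q0, q1, q3, q4}
read a: {q0, q1, q4}
Final reachable set {q0, q1, q4} has 3 states.

3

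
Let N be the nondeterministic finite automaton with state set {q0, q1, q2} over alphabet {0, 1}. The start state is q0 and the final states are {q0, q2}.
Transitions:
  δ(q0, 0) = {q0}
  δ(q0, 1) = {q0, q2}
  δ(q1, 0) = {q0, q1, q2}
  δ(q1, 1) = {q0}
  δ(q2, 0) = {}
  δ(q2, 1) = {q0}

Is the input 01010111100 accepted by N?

accepted

Start: {q0}
read 0: {q0}
read 1: {q0, q2}
read 0: {q0}
read 1: {q0, q2}
read 0: {q0}
read 1: {q0, q2}
read 1: {q0, q2}
read 1: {q0, q2}
read 1: {q0, q2}
read 0: {q0}
read 0: {q0}
Reachable ∩ accepting = {q0} — nonempty.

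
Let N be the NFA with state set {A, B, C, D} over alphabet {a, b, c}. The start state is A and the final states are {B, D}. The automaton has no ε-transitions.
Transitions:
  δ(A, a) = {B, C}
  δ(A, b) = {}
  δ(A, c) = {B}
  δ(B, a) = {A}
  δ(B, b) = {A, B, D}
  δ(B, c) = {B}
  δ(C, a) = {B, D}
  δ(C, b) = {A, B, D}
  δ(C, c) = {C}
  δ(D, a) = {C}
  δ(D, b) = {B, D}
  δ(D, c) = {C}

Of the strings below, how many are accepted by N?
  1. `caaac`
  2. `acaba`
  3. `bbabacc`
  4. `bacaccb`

`caaac`: accepted
`acaba`: accepted
`bbabacc`: rejected
`bacaccb`: rejected

2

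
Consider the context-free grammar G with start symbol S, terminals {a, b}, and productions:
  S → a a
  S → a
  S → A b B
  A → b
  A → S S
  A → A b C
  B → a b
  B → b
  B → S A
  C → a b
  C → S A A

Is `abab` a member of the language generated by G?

no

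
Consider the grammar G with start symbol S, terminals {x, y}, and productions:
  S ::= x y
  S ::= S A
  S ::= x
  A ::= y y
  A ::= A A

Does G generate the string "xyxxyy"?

no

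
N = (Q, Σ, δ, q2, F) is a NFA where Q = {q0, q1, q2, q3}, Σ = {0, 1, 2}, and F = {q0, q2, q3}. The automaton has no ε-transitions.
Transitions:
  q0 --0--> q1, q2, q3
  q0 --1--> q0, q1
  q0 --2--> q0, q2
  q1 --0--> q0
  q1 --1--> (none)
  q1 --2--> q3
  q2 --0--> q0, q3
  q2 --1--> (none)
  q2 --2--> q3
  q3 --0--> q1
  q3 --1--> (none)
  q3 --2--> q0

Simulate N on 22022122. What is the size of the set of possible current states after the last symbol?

3

Start: {q2}
read 2: {q3}
read 2: {q0}
read 0: {q1, q2, q3}
read 2: {q0, q3}
read 2: {q0, q2}
read 1: {q0, q1}
read 2: {q0, q2, q3}
read 2: {q0, q2, q3}
Final reachable set {q0, q2, q3} has 3 states.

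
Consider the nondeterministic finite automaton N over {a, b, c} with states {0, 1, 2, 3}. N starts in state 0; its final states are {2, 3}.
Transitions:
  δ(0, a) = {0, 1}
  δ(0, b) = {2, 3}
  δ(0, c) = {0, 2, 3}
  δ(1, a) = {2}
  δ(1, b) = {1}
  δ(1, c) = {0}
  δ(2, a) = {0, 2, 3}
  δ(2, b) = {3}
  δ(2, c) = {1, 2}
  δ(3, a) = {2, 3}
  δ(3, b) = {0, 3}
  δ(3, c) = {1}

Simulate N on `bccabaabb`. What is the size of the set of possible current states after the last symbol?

Start: {0}
read b: {2, 3}
read c: {1, 2}
read c: {0, 1, 2}
read a: {0, 1, 2, 3}
read b: {0, 1, 2, 3}
read a: {0, 1, 2, 3}
read a: {0, 1, 2, 3}
read b: {0, 1, 2, 3}
read b: {0, 1, 2, 3}
Final reachable set {0, 1, 2, 3} has 4 states.

4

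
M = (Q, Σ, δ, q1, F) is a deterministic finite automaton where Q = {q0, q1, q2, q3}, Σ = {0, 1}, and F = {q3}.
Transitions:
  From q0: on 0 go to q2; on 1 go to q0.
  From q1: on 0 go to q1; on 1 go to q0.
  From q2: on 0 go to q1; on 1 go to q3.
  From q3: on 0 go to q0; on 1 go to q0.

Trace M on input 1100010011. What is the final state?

q1 --1--> q0
q0 --1--> q0
q0 --0--> q2
q2 --0--> q1
q1 --0--> q1
q1 --1--> q0
q0 --0--> q2
q2 --0--> q1
q1 --1--> q0
q0 --1--> q0

q0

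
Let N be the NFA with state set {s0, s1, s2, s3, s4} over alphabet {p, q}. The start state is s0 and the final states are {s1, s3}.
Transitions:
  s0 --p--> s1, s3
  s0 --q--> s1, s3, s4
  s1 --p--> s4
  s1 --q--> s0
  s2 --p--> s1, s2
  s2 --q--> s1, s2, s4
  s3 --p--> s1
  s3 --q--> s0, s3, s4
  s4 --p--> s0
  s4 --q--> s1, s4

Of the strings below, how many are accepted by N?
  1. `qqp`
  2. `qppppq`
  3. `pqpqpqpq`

`qqp`: accepted
`qppppq`: accepted
`pqpqpqpq`: accepted

3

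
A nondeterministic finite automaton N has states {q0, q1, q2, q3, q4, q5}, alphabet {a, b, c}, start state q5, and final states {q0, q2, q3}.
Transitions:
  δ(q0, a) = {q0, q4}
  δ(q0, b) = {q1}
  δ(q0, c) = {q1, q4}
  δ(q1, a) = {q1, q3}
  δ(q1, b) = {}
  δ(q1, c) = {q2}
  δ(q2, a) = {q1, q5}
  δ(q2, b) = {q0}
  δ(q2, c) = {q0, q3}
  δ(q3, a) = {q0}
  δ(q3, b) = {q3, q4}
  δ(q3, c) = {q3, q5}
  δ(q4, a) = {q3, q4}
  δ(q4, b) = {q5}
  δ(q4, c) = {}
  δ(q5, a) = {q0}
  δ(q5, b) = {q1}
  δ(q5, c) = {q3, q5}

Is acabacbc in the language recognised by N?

Start: {q5}
read a: {q0}
read c: {q1, q4}
read a: {q1, q3, q4}
read b: {q3, q4, q5}
read a: {q0, q3, q4}
read c: {q1, q3, q4, q5}
read b: {q1, q3, q4, q5}
read c: {q2, q3, q5}
Reachable ∩ accepting = {q2, q3} — nonempty.

accepted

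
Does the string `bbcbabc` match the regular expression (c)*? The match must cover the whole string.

bbcbabc cannot be split into zero or more pieces each matching c.

no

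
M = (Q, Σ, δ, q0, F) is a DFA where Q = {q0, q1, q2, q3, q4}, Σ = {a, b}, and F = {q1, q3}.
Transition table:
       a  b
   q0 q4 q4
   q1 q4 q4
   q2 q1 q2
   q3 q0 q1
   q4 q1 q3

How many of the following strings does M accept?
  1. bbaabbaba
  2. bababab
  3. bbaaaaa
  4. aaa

1

bbaabbaba: rejected
bababab: rejected
bbaaaaa: accepted
aaa: rejected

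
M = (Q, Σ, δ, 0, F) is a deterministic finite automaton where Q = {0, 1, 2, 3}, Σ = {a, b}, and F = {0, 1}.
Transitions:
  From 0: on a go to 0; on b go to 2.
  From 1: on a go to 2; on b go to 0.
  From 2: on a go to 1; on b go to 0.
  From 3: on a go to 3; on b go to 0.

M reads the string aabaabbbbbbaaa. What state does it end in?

0 --a--> 0
0 --a--> 0
0 --b--> 2
2 --a--> 1
1 --a--> 2
2 --b--> 0
0 --b--> 2
2 --b--> 0
0 --b--> 2
2 --b--> 0
0 --b--> 2
2 --a--> 1
1 --a--> 2
2 --a--> 1

1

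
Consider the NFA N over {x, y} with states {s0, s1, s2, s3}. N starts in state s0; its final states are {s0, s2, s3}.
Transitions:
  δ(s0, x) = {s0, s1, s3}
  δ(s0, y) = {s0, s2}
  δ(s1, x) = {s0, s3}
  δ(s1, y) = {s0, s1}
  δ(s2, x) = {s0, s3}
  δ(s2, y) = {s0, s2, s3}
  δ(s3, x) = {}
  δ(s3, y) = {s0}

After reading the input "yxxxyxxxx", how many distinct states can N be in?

3

Start: {s0}
read y: {s0, s2}
read x: {s0, s1, s3}
read x: {s0, s1, s3}
read x: {s0, s1, s3}
read y: {s0, s1, s2}
read x: {s0, s1, s3}
read x: {s0, s1, s3}
read x: {s0, s1, s3}
read x: {s0, s1, s3}
Final reachable set {s0, s1, s3} has 3 states.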